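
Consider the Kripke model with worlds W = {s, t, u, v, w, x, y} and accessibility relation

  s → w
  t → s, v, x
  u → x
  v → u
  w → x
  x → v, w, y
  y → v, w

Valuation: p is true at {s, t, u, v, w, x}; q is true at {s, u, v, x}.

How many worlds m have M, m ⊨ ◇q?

s: successors {w}; q there: w:F. ✗
t: successors {s, v, x}; q there: s:T, v:T, x:T. ✓
u: successors {x}; q there: x:T. ✓
v: successors {u}; q there: u:T. ✓
w: successors {x}; q there: x:T. ✓
x: successors {v, w, y}; q there: v:T, w:F, y:F. ✓
y: successors {v, w}; q there: v:T, w:F. ✓
Satisfying worlds: {t, u, v, w, x, y}.

6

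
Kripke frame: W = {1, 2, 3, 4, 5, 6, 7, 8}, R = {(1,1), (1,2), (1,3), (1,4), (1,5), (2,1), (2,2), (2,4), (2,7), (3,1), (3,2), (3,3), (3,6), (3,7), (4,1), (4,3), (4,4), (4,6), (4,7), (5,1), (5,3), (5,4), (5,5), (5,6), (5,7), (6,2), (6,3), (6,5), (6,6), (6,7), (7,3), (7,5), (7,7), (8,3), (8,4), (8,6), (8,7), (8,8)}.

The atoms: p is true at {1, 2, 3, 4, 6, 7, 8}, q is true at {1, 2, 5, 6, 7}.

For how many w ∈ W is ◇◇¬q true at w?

8

1: successors {1, 2, 3, 4, 5}; ◇¬q there: 1:T, 2:T, 3:T, 4:T, 5:T. ✓
2: successors {1, 2, 4, 7}; ◇¬q there: 1:T, 2:T, 4:T, 7:T. ✓
3: successors {1, 2, 3, 6, 7}; ◇¬q there: 1:T, 2:T, 3:T, 6:T, 7:T. ✓
4: successors {1, 3, 4, 6, 7}; ◇¬q there: 1:T, 3:T, 4:T, 6:T, 7:T. ✓
5: successors {1, 3, 4, 5, 6, 7}; ◇¬q there: 1:T, 3:T, 4:T, 5:T, 6:T, 7:T. ✓
6: successors {2, 3, 5, 6, 7}; ◇¬q there: 2:T, 3:T, 5:T, 6:T, 7:T. ✓
7: successors {3, 5, 7}; ◇¬q there: 3:T, 5:T, 7:T. ✓
8: successors {3, 4, 6, 7, 8}; ◇¬q there: 3:T, 4:T, 6:T, 7:T, 8:T. ✓
Satisfying worlds: {1, 2, 3, 4, 5, 6, 7, 8}.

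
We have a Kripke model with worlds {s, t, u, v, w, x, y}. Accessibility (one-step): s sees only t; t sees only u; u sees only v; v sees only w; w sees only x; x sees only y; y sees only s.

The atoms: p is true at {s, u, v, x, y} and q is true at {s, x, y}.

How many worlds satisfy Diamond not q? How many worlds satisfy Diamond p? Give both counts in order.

4 and 5

For Diamond not q:
s: successors {t}; not q there: t:T. ✓
t: successors {u}; not q there: u:T. ✓
u: successors {v}; not q there: v:T. ✓
v: successors {w}; not q there: w:T. ✓
w: successors {x}; not q there: x:F. ✗
x: successors {y}; not q there: y:F. ✗
y: successors {s}; not q there: s:F. ✗
— 4 worlds.
For Diamond p:
s: successors {t}; p there: t:F. ✗
t: successors {u}; p there: u:T. ✓
u: successors {v}; p there: v:T. ✓
v: successors {w}; p there: w:F. ✗
w: successors {x}; p there: x:T. ✓
x: successors {y}; p there: y:T. ✓
y: successors {s}; p there: s:T. ✓
— 5 worlds.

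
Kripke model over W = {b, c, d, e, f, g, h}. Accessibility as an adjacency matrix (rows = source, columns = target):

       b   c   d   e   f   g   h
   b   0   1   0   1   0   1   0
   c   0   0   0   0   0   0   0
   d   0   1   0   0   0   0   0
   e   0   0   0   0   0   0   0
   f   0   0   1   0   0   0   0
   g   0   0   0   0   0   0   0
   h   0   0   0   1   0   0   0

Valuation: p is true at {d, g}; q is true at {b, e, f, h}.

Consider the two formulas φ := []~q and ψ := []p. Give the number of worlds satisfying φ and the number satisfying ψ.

5 and 4

For []~q:
b: successors {c, e, g}; ~q there: c:T, e:F, g:T. ✗
c: no successors, so []~q holds vacuously. ✓
d: successors {c}; ~q there: c:T. ✓
e: no successors, so []~q holds vacuously. ✓
f: successors {d}; ~q there: d:T. ✓
g: no successors, so []~q holds vacuously. ✓
h: successors {e}; ~q there: e:F. ✗
— 5 worlds.
For []p:
b: successors {c, e, g}; p there: c:F, e:F, g:T. ✗
c: no successors, so []p holds vacuously. ✓
d: successors {c}; p there: c:F. ✗
e: no successors, so []p holds vacuously. ✓
f: successors {d}; p there: d:T. ✓
g: no successors, so []p holds vacuously. ✓
h: successors {e}; p there: e:F. ✗
— 4 worlds.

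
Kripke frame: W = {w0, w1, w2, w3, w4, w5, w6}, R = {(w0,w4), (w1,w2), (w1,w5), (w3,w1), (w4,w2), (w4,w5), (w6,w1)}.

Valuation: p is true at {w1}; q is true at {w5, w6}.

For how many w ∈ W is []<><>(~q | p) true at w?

w0: successors {w4}; <><>(~q | p) there: w4:F. ✗
w1: successors {w2, w5}; <><>(~q | p) there: w2:F, w5:F. ✗
w2: no successors, so []<><>(~q | p) holds vacuously. ✓
w3: successors {w1}; <><>(~q | p) there: w1:F. ✗
w4: successors {w2, w5}; <><>(~q | p) there: w2:F, w5:F. ✗
w5: no successors, so []<><>(~q | p) holds vacuously. ✓
w6: successors {w1}; <><>(~q | p) there: w1:F. ✗
Satisfying worlds: {w2, w5}.

2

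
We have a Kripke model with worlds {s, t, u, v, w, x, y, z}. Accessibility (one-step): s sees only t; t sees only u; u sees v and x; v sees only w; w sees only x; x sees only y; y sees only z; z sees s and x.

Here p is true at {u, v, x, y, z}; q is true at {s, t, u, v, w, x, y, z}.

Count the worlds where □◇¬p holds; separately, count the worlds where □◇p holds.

For □◇¬p:
s: successors {t}; ◇¬p there: t:F. ✗
t: successors {u}; ◇¬p there: u:F. ✗
u: successors {v, x}; ◇¬p there: v:T, x:F. ✗
v: successors {w}; ◇¬p there: w:F. ✗
w: successors {x}; ◇¬p there: x:F. ✗
x: successors {y}; ◇¬p there: y:F. ✗
y: successors {z}; ◇¬p there: z:T. ✓
z: successors {s, x}; ◇¬p there: s:T, x:F. ✗
— 1 world.
For □◇p:
s: successors {t}; ◇p there: t:T. ✓
t: successors {u}; ◇p there: u:T. ✓
u: successors {v, x}; ◇p there: v:F, x:T. ✗
v: successors {w}; ◇p there: w:T. ✓
w: successors {x}; ◇p there: x:T. ✓
x: successors {y}; ◇p there: y:T. ✓
y: successors {z}; ◇p there: z:T. ✓
z: successors {s, x}; ◇p there: s:F, x:T. ✗
— 6 worlds.

1 and 6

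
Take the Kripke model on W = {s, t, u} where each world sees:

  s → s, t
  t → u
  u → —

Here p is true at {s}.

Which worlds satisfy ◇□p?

{t}

s: successors {s, t}; □p there: s:F, t:F. ✗
t: successors {u}; □p there: u:T. ✓
u: no successors, so ◇□p fails. ✗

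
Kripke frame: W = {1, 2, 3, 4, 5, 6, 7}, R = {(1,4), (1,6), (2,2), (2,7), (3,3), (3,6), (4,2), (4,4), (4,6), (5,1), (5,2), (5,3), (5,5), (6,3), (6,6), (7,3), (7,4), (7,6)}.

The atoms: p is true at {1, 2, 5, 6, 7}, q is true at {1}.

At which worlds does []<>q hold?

∅

1: successors {4, 6}; <>q there: 4:F, 6:F. ✗
2: successors {2, 7}; <>q there: 2:F, 7:F. ✗
3: successors {3, 6}; <>q there: 3:F, 6:F. ✗
4: successors {2, 4, 6}; <>q there: 2:F, 4:F, 6:F. ✗
5: successors {1, 2, 3, 5}; <>q there: 1:F, 2:F, 3:F, 5:T. ✗
6: successors {3, 6}; <>q there: 3:F, 6:F. ✗
7: successors {3, 4, 6}; <>q there: 3:F, 4:F, 6:F. ✗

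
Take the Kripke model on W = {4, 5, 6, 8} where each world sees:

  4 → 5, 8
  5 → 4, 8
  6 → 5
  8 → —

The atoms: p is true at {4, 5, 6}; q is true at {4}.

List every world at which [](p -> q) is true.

4: successors {5, 8}; p -> q there: 5:F, 8:T. ✗
5: successors {4, 8}; p -> q there: 4:T, 8:T. ✓
6: successors {5}; p -> q there: 5:F. ✗
8: no successors, so [](p -> q) holds vacuously. ✓

{5, 8}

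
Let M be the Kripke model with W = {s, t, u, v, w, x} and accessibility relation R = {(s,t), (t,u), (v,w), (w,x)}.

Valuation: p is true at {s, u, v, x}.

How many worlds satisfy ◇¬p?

2

s: successors {t}; ¬p there: t:T. ✓
t: successors {u}; ¬p there: u:F. ✗
u: no successors, so ◇¬p fails. ✗
v: successors {w}; ¬p there: w:T. ✓
w: successors {x}; ¬p there: x:F. ✗
x: no successors, so ◇¬p fails. ✗
Satisfying worlds: {s, v}.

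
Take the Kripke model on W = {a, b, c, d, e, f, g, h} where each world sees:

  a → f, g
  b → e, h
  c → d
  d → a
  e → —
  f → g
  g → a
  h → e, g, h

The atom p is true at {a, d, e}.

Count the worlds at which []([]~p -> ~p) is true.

4

a: successors {f, g}; []~p -> ~p there: f:T, g:T. ✓
b: successors {e, h}; []~p -> ~p there: e:F, h:T. ✗
c: successors {d}; []~p -> ~p there: d:T. ✓
d: successors {a}; []~p -> ~p there: a:F. ✗
e: no successors, so []([]~p -> ~p) holds vacuously. ✓
f: successors {g}; []~p -> ~p there: g:T. ✓
g: successors {a}; []~p -> ~p there: a:F. ✗
h: successors {e, g, h}; []~p -> ~p there: e:F, g:T, h:T. ✗
Satisfying worlds: {a, c, e, f}.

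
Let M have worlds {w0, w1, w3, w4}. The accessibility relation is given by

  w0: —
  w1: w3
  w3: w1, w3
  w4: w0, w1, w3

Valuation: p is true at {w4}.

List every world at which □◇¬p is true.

w0: no successors, so □◇¬p holds vacuously. ✓
w1: successors {w3}; ◇¬p there: w3:T. ✓
w3: successors {w1, w3}; ◇¬p there: w1:T, w3:T. ✓
w4: successors {w0, w1, w3}; ◇¬p there: w0:F, w1:T, w3:T. ✗

{w0, w1, w3}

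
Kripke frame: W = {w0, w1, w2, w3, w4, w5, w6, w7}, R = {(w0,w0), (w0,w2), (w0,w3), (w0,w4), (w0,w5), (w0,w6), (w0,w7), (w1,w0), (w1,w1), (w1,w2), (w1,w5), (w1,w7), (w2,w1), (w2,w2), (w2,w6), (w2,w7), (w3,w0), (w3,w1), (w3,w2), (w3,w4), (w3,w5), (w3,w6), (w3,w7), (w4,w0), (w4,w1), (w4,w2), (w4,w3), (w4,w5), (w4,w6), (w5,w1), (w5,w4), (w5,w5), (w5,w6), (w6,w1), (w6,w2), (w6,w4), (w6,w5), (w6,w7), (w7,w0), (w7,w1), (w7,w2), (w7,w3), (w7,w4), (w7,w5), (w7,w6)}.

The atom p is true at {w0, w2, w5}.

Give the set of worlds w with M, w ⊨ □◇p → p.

{w0, w2, w5}

w0: □◇p is T, p is T. ✓
w1: □◇p is T, p is F. ✗
w2: □◇p is T, p is T. ✓
w3: □◇p is T, p is F. ✗
w4: □◇p is T, p is F. ✗
w5: □◇p is T, p is T. ✓
w6: □◇p is T, p is F. ✗
w7: □◇p is T, p is F. ✗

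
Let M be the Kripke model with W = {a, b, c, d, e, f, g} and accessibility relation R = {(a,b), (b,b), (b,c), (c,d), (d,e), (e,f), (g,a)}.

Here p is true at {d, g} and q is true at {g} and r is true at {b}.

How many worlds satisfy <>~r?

5

a: successors {b}; ~r there: b:F. ✗
b: successors {b, c}; ~r there: b:F, c:T. ✓
c: successors {d}; ~r there: d:T. ✓
d: successors {e}; ~r there: e:T. ✓
e: successors {f}; ~r there: f:T. ✓
f: no successors, so <>~r fails. ✗
g: successors {a}; ~r there: a:T. ✓
Satisfying worlds: {b, c, d, e, g}.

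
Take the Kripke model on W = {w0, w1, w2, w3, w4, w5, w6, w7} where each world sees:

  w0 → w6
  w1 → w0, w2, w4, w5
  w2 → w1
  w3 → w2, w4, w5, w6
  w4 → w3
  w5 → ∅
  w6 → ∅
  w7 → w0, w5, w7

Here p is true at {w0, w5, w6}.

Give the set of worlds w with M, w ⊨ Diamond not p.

{w1, w2, w3, w4, w7}

w0: successors {w6}; not p there: w6:F. ✗
w1: successors {w0, w2, w4, w5}; not p there: w0:F, w2:T, w4:T, w5:F. ✓
w2: successors {w1}; not p there: w1:T. ✓
w3: successors {w2, w4, w5, w6}; not p there: w2:T, w4:T, w5:F, w6:F. ✓
w4: successors {w3}; not p there: w3:T. ✓
w5: no successors, so Diamond not p fails. ✗
w6: no successors, so Diamond not p fails. ✗
w7: successors {w0, w5, w7}; not p there: w0:F, w5:F, w7:T. ✓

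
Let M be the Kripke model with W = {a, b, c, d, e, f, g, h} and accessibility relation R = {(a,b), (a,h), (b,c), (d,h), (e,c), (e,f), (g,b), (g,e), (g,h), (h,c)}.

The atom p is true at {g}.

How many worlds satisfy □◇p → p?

a: □◇p is F, p is F. ✓
b: □◇p is F, p is F. ✓
c: □◇p is T, p is F. ✗
d: □◇p is F, p is F. ✓
e: □◇p is F, p is F. ✓
f: □◇p is T, p is F. ✗
g: □◇p is F, p is T. ✓
h: □◇p is F, p is F. ✓
Satisfying worlds: {a, b, d, e, g, h}.

6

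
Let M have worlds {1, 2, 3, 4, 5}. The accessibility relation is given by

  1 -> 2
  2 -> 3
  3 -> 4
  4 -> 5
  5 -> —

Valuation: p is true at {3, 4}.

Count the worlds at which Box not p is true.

3

1: successors {2}; not p there: 2:T. ✓
2: successors {3}; not p there: 3:F. ✗
3: successors {4}; not p there: 4:F. ✗
4: successors {5}; not p there: 5:T. ✓
5: no successors, so Box not p holds vacuously. ✓
Satisfying worlds: {1, 4, 5}.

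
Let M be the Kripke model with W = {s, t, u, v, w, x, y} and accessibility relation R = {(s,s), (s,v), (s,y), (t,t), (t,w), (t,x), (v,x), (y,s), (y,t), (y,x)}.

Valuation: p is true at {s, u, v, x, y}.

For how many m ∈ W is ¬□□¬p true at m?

3

s: □□¬p is F. ✓
t: □□¬p is F. ✓
u: □□¬p is T. ✗
v: □□¬p is T. ✗
w: □□¬p is T. ✗
x: □□¬p is T. ✗
y: □□¬p is F. ✓
Satisfying worlds: {s, t, y}.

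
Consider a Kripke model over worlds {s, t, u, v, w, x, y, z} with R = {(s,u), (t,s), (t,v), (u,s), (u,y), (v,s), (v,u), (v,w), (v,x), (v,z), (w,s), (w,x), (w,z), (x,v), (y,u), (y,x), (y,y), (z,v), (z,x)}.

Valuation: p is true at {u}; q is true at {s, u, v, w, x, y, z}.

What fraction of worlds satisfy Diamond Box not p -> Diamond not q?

3/8

s: Diamond Box not p is T, Diamond not q is F. ✗
t: Diamond Box not p is F, Diamond not q is F. ✓
u: Diamond Box not p is F, Diamond not q is F. ✓
v: Diamond Box not p is T, Diamond not q is F. ✗
w: Diamond Box not p is T, Diamond not q is F. ✗
x: Diamond Box not p is F, Diamond not q is F. ✓
y: Diamond Box not p is T, Diamond not q is F. ✗
z: Diamond Box not p is T, Diamond not q is F. ✗
That's 3 of 8 worlds, so 3/8.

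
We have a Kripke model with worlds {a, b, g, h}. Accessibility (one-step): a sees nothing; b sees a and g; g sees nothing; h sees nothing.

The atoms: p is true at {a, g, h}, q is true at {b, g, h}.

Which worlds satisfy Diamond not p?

∅

a: no successors, so Diamond not p fails. ✗
b: successors {a, g}; not p there: a:F, g:F. ✗
g: no successors, so Diamond not p fails. ✗
h: no successors, so Diamond not p fails. ✗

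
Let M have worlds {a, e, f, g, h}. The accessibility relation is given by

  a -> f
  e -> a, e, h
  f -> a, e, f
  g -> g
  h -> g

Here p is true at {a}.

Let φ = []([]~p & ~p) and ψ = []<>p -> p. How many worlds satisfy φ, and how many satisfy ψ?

2 and 5

For []([]~p & ~p):
a: successors {f}; []~p & ~p there: f:F. ✗
e: successors {a, e, h}; []~p & ~p there: a:F, e:F, h:T. ✗
f: successors {a, e, f}; []~p & ~p there: a:F, e:F, f:F. ✗
g: successors {g}; []~p & ~p there: g:T. ✓
h: successors {g}; []~p & ~p there: g:T. ✓
— 2 worlds.
For []<>p -> p:
a: []<>p is T, p is T. ✓
e: []<>p is F, p is F. ✓
f: []<>p is F, p is F. ✓
g: []<>p is F, p is F. ✓
h: []<>p is F, p is F. ✓
— 5 worlds.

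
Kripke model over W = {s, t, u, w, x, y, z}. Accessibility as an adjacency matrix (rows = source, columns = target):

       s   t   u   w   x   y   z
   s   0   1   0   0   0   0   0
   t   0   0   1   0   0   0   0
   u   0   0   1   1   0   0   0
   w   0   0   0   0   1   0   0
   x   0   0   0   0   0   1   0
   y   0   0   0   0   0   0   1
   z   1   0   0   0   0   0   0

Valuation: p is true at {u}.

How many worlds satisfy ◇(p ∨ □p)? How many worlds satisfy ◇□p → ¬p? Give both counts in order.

3 and 7

For ◇(p ∨ □p):
s: successors {t}; p ∨ □p there: t:T. ✓
t: successors {u}; p ∨ □p there: u:T. ✓
u: successors {u, w}; p ∨ □p there: u:T, w:F. ✓
w: successors {x}; p ∨ □p there: x:F. ✗
x: successors {y}; p ∨ □p there: y:F. ✗
y: successors {z}; p ∨ □p there: z:F. ✗
z: successors {s}; p ∨ □p there: s:F. ✗
— 3 worlds.
For ◇□p → ¬p:
s: ◇□p is T, ¬p is T. ✓
t: ◇□p is F, ¬p is T. ✓
u: ◇□p is F, ¬p is F. ✓
w: ◇□p is F, ¬p is T. ✓
x: ◇□p is F, ¬p is T. ✓
y: ◇□p is F, ¬p is T. ✓
z: ◇□p is F, ¬p is T. ✓
— 7 worlds.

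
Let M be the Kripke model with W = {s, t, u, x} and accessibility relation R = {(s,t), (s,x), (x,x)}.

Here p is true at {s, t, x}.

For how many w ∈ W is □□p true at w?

4

s: successors {t, x}; □p there: t:T, x:T. ✓
t: no successors, so □□p holds vacuously. ✓
u: no successors, so □□p holds vacuously. ✓
x: successors {x}; □p there: x:T. ✓
Satisfying worlds: {s, t, u, x}.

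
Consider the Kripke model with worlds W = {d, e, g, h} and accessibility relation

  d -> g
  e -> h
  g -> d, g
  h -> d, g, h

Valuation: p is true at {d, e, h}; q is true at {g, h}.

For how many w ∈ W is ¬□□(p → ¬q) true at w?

2

d: □□(p → ¬q) is T. ✗
e: □□(p → ¬q) is F. ✓
g: □□(p → ¬q) is T. ✗
h: □□(p → ¬q) is F. ✓
Satisfying worlds: {e, h}.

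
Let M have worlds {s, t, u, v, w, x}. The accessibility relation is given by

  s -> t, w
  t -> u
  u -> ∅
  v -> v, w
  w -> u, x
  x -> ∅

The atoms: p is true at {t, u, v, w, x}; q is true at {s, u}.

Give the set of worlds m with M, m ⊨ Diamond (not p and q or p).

{s, t, v, w}

s: successors {t, w}; not p and q or p there: t:T, w:T. ✓
t: successors {u}; not p and q or p there: u:T. ✓
u: no successors, so Diamond (not p and q or p) fails. ✗
v: successors {v, w}; not p and q or p there: v:T, w:T. ✓
w: successors {u, x}; not p and q or p there: u:T, x:T. ✓
x: no successors, so Diamond (not p and q or p) fails. ✗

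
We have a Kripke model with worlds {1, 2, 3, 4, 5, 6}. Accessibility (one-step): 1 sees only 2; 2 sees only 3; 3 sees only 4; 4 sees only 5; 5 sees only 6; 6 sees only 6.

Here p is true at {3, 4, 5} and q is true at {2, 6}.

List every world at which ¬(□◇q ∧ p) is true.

1: □◇q ∧ p is F. ✓
2: □◇q ∧ p is F. ✓
3: □◇q ∧ p is F. ✓
4: □◇q ∧ p is T. ✗
5: □◇q ∧ p is T. ✗
6: □◇q ∧ p is F. ✓

{1, 2, 3, 6}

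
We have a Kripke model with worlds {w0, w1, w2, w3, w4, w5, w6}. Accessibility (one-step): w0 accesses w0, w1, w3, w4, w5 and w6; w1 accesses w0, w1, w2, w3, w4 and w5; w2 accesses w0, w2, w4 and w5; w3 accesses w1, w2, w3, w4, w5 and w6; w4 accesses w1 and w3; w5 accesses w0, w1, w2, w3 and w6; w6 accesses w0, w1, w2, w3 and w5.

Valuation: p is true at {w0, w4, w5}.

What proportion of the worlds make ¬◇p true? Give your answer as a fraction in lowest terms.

1/7

w0: ◇p is T. ✗
w1: ◇p is T. ✗
w2: ◇p is T. ✗
w3: ◇p is T. ✗
w4: ◇p is F. ✓
w5: ◇p is T. ✗
w6: ◇p is T. ✗
That's 1 of 7 worlds, so 1/7.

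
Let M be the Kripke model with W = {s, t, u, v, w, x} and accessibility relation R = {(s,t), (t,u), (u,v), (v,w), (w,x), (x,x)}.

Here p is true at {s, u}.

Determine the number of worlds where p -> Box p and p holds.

s: p is T, Box p and p is F. ✗
t: p is F, Box p and p is F. ✓
u: p is T, Box p and p is F. ✗
v: p is F, Box p and p is F. ✓
w: p is F, Box p and p is F. ✓
x: p is F, Box p and p is F. ✓
Satisfying worlds: {t, v, w, x}.

4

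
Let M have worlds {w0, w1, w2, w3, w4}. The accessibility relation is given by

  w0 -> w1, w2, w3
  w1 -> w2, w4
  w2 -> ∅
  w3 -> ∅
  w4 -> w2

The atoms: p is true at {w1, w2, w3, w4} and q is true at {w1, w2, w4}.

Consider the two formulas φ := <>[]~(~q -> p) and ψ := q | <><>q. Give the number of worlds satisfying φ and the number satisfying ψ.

For <>[]~(~q -> p):
w0: successors {w1, w2, w3}; []~(~q -> p) there: w1:F, w2:T, w3:T. ✓
w1: successors {w2, w4}; []~(~q -> p) there: w2:T, w4:F. ✓
w2: no successors, so <>[]~(~q -> p) fails. ✗
w3: no successors, so <>[]~(~q -> p) fails. ✗
w4: successors {w2}; []~(~q -> p) there: w2:T. ✓
— 3 worlds.
For q | <><>q:
w0: q is F, <><>q is T. ✓
w1: q is T, <><>q is T. ✓
w2: q is T, <><>q is F. ✓
w3: q is F, <><>q is F. ✗
w4: q is T, <><>q is F. ✓
— 4 worlds.

3 and 4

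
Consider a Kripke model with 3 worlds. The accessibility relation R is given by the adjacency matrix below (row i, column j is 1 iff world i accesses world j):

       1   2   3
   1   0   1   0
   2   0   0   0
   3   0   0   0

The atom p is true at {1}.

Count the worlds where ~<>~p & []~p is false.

1

1: ~<>~p is F, []~p is T. ✗
2: ~<>~p is T, []~p is T. ✓
3: ~<>~p is T, []~p is T. ✓
Satisfying worlds: {2, 3}.
So ~<>~p & []~p fails at the other 1 world.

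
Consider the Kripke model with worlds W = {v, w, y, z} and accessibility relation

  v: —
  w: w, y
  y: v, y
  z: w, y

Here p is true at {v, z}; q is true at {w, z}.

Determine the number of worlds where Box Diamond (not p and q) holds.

v: no successors, so Box Diamond (not p and q) holds vacuously. ✓
w: successors {w, y}; Diamond (not p and q) there: w:T, y:F. ✗
y: successors {v, y}; Diamond (not p and q) there: v:F, y:F. ✗
z: successors {w, y}; Diamond (not p and q) there: w:T, y:F. ✗
Satisfying worlds: {v}.

1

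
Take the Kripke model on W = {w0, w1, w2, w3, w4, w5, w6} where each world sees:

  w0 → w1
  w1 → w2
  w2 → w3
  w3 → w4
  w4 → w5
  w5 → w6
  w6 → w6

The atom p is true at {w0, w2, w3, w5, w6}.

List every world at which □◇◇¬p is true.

w0: successors {w1}; ◇◇¬p there: w1:F. ✗
w1: successors {w2}; ◇◇¬p there: w2:T. ✓
w2: successors {w3}; ◇◇¬p there: w3:F. ✗
w3: successors {w4}; ◇◇¬p there: w4:F. ✗
w4: successors {w5}; ◇◇¬p there: w5:F. ✗
w5: successors {w6}; ◇◇¬p there: w6:F. ✗
w6: successors {w6}; ◇◇¬p there: w6:F. ✗

{w1}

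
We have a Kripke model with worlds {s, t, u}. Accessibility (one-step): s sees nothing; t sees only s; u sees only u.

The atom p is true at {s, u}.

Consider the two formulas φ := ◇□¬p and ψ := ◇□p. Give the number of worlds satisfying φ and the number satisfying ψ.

1 and 2

For ◇□¬p:
s: no successors, so ◇□¬p fails. ✗
t: successors {s}; □¬p there: s:T. ✓
u: successors {u}; □¬p there: u:F. ✗
— 1 world.
For ◇□p:
s: no successors, so ◇□p fails. ✗
t: successors {s}; □p there: s:T. ✓
u: successors {u}; □p there: u:T. ✓
— 2 worlds.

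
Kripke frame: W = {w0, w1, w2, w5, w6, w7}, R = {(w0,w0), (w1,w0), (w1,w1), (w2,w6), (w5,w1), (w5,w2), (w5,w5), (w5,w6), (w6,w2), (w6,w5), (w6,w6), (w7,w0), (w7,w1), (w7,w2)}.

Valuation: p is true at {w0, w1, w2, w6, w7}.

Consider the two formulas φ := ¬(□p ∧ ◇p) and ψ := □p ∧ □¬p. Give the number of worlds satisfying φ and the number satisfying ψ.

For ¬(□p ∧ ◇p):
w0: □p ∧ ◇p is T. ✗
w1: □p ∧ ◇p is T. ✗
w2: □p ∧ ◇p is T. ✗
w5: □p ∧ ◇p is F. ✓
w6: □p ∧ ◇p is F. ✓
w7: □p ∧ ◇p is T. ✗
— 2 worlds.
For □p ∧ □¬p:
w0: □p is T, □¬p is F. ✗
w1: □p is T, □¬p is F. ✗
w2: □p is T, □¬p is F. ✗
w5: □p is F, □¬p is F. ✗
w6: □p is F, □¬p is F. ✗
w7: □p is T, □¬p is F. ✗
— 0 worlds.

2 and 0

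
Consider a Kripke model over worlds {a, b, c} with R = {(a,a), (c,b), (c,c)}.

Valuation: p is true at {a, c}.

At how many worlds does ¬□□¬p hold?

2

a: □□¬p is F. ✓
b: □□¬p is T. ✗
c: □□¬p is F. ✓
Satisfying worlds: {a, c}.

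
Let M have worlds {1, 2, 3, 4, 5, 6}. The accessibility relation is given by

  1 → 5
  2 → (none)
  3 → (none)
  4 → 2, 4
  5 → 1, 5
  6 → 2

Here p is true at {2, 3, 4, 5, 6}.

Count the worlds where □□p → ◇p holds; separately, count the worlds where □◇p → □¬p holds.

For □□p → ◇p:
1: □□p is F, ◇p is T. ✓
2: □□p is T, ◇p is F. ✗
3: □□p is T, ◇p is F. ✗
4: □□p is T, ◇p is T. ✓
5: □□p is F, ◇p is T. ✓
6: □□p is T, ◇p is T. ✓
— 4 worlds.
For □◇p → □¬p:
1: □◇p is T, □¬p is F. ✗
2: □◇p is T, □¬p is T. ✓
3: □◇p is T, □¬p is T. ✓
4: □◇p is F, □¬p is F. ✓
5: □◇p is T, □¬p is F. ✗
6: □◇p is F, □¬p is F. ✓
— 4 worlds.

4 and 4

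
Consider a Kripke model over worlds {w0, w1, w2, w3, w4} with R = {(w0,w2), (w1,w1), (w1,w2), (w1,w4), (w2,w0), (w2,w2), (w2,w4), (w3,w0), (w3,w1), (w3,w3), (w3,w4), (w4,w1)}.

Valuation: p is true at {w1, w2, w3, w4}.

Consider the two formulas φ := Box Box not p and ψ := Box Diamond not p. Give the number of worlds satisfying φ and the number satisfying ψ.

For Box Box not p:
w0: successors {w2}; Box not p there: w2:F. ✗
w1: successors {w1, w2, w4}; Box not p there: w1:F, w2:F, w4:F. ✗
w2: successors {w0, w2, w4}; Box not p there: w0:F, w2:F, w4:F. ✗
w3: successors {w0, w1, w3, w4}; Box not p there: w0:F, w1:F, w3:F, w4:F. ✗
w4: successors {w1}; Box not p there: w1:F. ✗
— 0 worlds.
For Box Diamond not p:
w0: successors {w2}; Diamond not p there: w2:T. ✓
w1: successors {w1, w2, w4}; Diamond not p there: w1:F, w2:T, w4:F. ✗
w2: successors {w0, w2, w4}; Diamond not p there: w0:F, w2:T, w4:F. ✗
w3: successors {w0, w1, w3, w4}; Diamond not p there: w0:F, w1:F, w3:T, w4:F. ✗
w4: successors {w1}; Diamond not p there: w1:F. ✗
— 1 world.

0 and 1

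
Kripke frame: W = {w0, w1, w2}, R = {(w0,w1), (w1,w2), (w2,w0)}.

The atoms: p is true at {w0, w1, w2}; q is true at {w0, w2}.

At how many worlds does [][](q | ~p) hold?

2

w0: successors {w1}; [](q | ~p) there: w1:T. ✓
w1: successors {w2}; [](q | ~p) there: w2:T. ✓
w2: successors {w0}; [](q | ~p) there: w0:F. ✗
Satisfying worlds: {w0, w1}.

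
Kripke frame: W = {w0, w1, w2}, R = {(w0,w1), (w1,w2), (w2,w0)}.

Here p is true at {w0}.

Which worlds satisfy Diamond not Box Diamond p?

{w1, w2}

w0: successors {w1}; not Box Diamond p there: w1:F. ✗
w1: successors {w2}; not Box Diamond p there: w2:T. ✓
w2: successors {w0}; not Box Diamond p there: w0:T. ✓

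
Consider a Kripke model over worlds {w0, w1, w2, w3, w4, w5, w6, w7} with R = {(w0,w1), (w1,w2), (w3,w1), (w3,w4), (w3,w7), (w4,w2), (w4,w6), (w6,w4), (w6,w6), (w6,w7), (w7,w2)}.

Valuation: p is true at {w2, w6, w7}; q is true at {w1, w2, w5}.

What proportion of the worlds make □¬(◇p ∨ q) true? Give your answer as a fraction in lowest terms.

1/4

w0: successors {w1}; ¬(◇p ∨ q) there: w1:F. ✗
w1: successors {w2}; ¬(◇p ∨ q) there: w2:F. ✗
w2: no successors, so □¬(◇p ∨ q) holds vacuously. ✓
w3: successors {w1, w4, w7}; ¬(◇p ∨ q) there: w1:F, w4:F, w7:F. ✗
w4: successors {w2, w6}; ¬(◇p ∨ q) there: w2:F, w6:F. ✗
w5: no successors, so □¬(◇p ∨ q) holds vacuously. ✓
w6: successors {w4, w6, w7}; ¬(◇p ∨ q) there: w4:F, w6:F, w7:F. ✗
w7: successors {w2}; ¬(◇p ∨ q) there: w2:F. ✗
That's 2 of 8 worlds, so 2/8 = 1/4.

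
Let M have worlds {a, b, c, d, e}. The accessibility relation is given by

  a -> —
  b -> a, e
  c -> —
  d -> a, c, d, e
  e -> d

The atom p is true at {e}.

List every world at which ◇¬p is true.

a: no successors, so ◇¬p fails. ✗
b: successors {a, e}; ¬p there: a:T, e:F. ✓
c: no successors, so ◇¬p fails. ✗
d: successors {a, c, d, e}; ¬p there: a:T, c:T, d:T, e:F. ✓
e: successors {d}; ¬p there: d:T. ✓

{b, d, e}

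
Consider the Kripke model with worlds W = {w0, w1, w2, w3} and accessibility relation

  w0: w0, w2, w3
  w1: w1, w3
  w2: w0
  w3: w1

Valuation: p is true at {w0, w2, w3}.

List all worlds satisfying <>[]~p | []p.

{w0, w1, w2}

w0: <>[]~p is T, []p is T. ✓
w1: <>[]~p is T, []p is F. ✓
w2: <>[]~p is F, []p is T. ✓
w3: <>[]~p is F, []p is F. ✗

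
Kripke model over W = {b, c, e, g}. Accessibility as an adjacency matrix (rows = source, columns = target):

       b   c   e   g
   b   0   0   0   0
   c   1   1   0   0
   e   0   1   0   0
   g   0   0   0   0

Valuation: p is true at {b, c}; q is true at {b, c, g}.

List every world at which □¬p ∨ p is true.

b: □¬p is T, p is T. ✓
c: □¬p is F, p is T. ✓
e: □¬p is F, p is F. ✗
g: □¬p is T, p is F. ✓

{b, c, g}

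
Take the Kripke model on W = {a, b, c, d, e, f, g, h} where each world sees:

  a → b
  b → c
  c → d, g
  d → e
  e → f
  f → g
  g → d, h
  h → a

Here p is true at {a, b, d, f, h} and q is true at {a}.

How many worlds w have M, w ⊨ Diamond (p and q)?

a: successors {b}; p and q there: b:F. ✗
b: successors {c}; p and q there: c:F. ✗
c: successors {d, g}; p and q there: d:F, g:F. ✗
d: successors {e}; p and q there: e:F. ✗
e: successors {f}; p and q there: f:F. ✗
f: successors {g}; p and q there: g:F. ✗
g: successors {d, h}; p and q there: d:F, h:F. ✗
h: successors {a}; p and q there: a:T. ✓
Satisfying worlds: {h}.

1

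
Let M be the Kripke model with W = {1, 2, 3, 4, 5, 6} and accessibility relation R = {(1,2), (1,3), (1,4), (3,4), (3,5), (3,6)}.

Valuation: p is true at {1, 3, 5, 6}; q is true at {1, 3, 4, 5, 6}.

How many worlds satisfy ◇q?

2

1: successors {2, 3, 4}; q there: 2:F, 3:T, 4:T. ✓
2: no successors, so ◇q fails. ✗
3: successors {4, 5, 6}; q there: 4:T, 5:T, 6:T. ✓
4: no successors, so ◇q fails. ✗
5: no successors, so ◇q fails. ✗
6: no successors, so ◇q fails. ✗
Satisfying worlds: {1, 3}.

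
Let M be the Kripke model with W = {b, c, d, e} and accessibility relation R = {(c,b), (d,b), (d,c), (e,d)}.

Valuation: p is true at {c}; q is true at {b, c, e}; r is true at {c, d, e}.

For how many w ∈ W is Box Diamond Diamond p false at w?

3

b: no successors, so Box Diamond Diamond p holds vacuously. ✓
c: successors {b}; Diamond Diamond p there: b:F. ✗
d: successors {b, c}; Diamond Diamond p there: b:F, c:F. ✗
e: successors {d}; Diamond Diamond p there: d:F. ✗
Satisfying worlds: {b}.
So Box Diamond Diamond p fails at the other 3 worlds.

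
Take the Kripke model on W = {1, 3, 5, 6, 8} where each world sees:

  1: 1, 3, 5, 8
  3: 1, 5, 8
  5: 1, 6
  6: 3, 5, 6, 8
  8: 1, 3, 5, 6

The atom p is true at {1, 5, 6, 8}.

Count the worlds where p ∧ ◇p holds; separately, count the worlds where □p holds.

4 and 2

For p ∧ ◇p:
1: p is T, ◇p is T. ✓
3: p is F, ◇p is T. ✗
5: p is T, ◇p is T. ✓
6: p is T, ◇p is T. ✓
8: p is T, ◇p is T. ✓
— 4 worlds.
For □p:
1: successors {1, 3, 5, 8}; p there: 1:T, 3:F, 5:T, 8:T. ✗
3: successors {1, 5, 8}; p there: 1:T, 5:T, 8:T. ✓
5: successors {1, 6}; p there: 1:T, 6:T. ✓
6: successors {3, 5, 6, 8}; p there: 3:F, 5:T, 6:T, 8:T. ✗
8: successors {1, 3, 5, 6}; p there: 1:T, 3:F, 5:T, 6:T. ✗
— 2 worlds.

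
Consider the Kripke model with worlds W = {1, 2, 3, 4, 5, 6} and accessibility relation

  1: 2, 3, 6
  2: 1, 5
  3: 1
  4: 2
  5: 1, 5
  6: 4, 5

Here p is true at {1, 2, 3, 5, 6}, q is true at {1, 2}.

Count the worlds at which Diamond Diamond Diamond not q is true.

1: successors {2, 3, 6}; Diamond Diamond not q there: 2:T, 3:T, 6:T. ✓
2: successors {1, 5}; Diamond Diamond not q there: 1:T, 5:T. ✓
3: successors {1}; Diamond Diamond not q there: 1:T. ✓
4: successors {2}; Diamond Diamond not q there: 2:T. ✓
5: successors {1, 5}; Diamond Diamond not q there: 1:T, 5:T. ✓
6: successors {4, 5}; Diamond Diamond not q there: 4:T, 5:T. ✓
Satisfying worlds: {1, 2, 3, 4, 5, 6}.

6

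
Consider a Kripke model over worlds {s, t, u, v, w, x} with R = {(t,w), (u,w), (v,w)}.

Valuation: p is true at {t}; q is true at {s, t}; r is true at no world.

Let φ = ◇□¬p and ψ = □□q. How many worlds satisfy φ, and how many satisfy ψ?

3 and 6

For ◇□¬p:
s: no successors, so ◇□¬p fails. ✗
t: successors {w}; □¬p there: w:T. ✓
u: successors {w}; □¬p there: w:T. ✓
v: successors {w}; □¬p there: w:T. ✓
w: no successors, so ◇□¬p fails. ✗
x: no successors, so ◇□¬p fails. ✗
— 3 worlds.
For □□q:
s: no successors, so □□q holds vacuously. ✓
t: successors {w}; □q there: w:T. ✓
u: successors {w}; □q there: w:T. ✓
v: successors {w}; □q there: w:T. ✓
w: no successors, so □□q holds vacuously. ✓
x: no successors, so □□q holds vacuously. ✓
— 6 worlds.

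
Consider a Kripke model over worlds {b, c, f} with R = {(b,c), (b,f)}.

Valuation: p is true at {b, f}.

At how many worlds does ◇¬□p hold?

b: successors {c, f}; ¬□p there: c:F, f:F. ✗
c: no successors, so ◇¬□p fails. ✗
f: no successors, so ◇¬□p fails. ✗
Satisfying worlds: ∅.

0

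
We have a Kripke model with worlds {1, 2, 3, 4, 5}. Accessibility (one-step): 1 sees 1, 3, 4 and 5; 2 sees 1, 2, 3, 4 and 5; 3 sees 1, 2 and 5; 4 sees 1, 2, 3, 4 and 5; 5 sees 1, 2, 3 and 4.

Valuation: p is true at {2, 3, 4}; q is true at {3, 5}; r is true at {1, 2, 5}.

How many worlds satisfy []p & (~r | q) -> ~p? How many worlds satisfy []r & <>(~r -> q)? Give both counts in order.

For []p & (~r | q) -> ~p:
1: []p & (~r | q) is F, ~p is T. ✓
2: []p & (~r | q) is F, ~p is F. ✓
3: []p & (~r | q) is F, ~p is F. ✓
4: []p & (~r | q) is F, ~p is F. ✓
5: []p & (~r | q) is F, ~p is T. ✓
— 5 worlds.
For []r & <>(~r -> q):
1: []r is F, <>(~r -> q) is T. ✗
2: []r is F, <>(~r -> q) is T. ✗
3: []r is T, <>(~r -> q) is T. ✓
4: []r is F, <>(~r -> q) is T. ✗
5: []r is F, <>(~r -> q) is T. ✗
— 1 world.

5 and 1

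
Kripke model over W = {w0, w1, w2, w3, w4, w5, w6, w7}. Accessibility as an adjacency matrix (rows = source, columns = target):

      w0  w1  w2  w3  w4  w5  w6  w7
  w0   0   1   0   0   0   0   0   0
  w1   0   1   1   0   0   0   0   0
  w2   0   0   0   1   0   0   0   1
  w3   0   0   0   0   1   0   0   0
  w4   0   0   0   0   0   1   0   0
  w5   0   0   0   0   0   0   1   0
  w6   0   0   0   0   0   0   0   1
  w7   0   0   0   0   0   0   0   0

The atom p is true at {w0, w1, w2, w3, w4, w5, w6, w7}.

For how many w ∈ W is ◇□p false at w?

w0: successors {w1}; □p there: w1:T. ✓
w1: successors {w1, w2}; □p there: w1:T, w2:T. ✓
w2: successors {w3, w7}; □p there: w3:T, w7:T. ✓
w3: successors {w4}; □p there: w4:T. ✓
w4: successors {w5}; □p there: w5:T. ✓
w5: successors {w6}; □p there: w6:T. ✓
w6: successors {w7}; □p there: w7:T. ✓
w7: no successors, so ◇□p fails. ✗
Satisfying worlds: {w0, w1, w2, w3, w4, w5, w6}.
So ◇□p fails at the other 1 world.

1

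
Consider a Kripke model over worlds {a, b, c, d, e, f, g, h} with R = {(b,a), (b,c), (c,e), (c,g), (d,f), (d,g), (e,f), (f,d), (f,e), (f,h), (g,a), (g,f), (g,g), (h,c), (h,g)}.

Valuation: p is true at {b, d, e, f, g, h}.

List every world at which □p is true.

a: no successors, so □p holds vacuously. ✓
b: successors {a, c}; p there: a:F, c:F. ✗
c: successors {e, g}; p there: e:T, g:T. ✓
d: successors {f, g}; p there: f:T, g:T. ✓
e: successors {f}; p there: f:T. ✓
f: successors {d, e, h}; p there: d:T, e:T, h:T. ✓
g: successors {a, f, g}; p there: a:F, f:T, g:T. ✗
h: successors {c, g}; p there: c:F, g:T. ✗

{a, c, d, e, f}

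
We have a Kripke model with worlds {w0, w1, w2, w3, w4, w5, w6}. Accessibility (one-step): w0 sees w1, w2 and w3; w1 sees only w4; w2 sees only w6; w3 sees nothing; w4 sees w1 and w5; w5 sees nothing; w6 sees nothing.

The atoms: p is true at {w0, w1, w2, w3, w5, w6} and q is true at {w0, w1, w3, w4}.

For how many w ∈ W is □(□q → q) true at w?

5

w0: successors {w1, w2, w3}; □q → q there: w1:T, w2:T, w3:T. ✓
w1: successors {w4}; □q → q there: w4:T. ✓
w2: successors {w6}; □q → q there: w6:F. ✗
w3: no successors, so □(□q → q) holds vacuously. ✓
w4: successors {w1, w5}; □q → q there: w1:T, w5:F. ✗
w5: no successors, so □(□q → q) holds vacuously. ✓
w6: no successors, so □(□q → q) holds vacuously. ✓
Satisfying worlds: {w0, w1, w3, w5, w6}.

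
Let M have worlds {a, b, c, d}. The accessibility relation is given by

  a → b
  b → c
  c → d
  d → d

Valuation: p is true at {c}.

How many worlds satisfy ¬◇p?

3

a: ◇p is F. ✓
b: ◇p is T. ✗
c: ◇p is F. ✓
d: ◇p is F. ✓
Satisfying worlds: {a, c, d}.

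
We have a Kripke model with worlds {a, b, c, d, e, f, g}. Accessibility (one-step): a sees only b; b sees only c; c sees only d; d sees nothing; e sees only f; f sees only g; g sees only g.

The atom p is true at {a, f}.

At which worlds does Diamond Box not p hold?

a: successors {b}; Box not p there: b:T. ✓
b: successors {c}; Box not p there: c:T. ✓
c: successors {d}; Box not p there: d:T. ✓
d: no successors, so Diamond Box not p fails. ✗
e: successors {f}; Box not p there: f:T. ✓
f: successors {g}; Box not p there: g:T. ✓
g: successors {g}; Box not p there: g:T. ✓

{a, b, c, e, f, g}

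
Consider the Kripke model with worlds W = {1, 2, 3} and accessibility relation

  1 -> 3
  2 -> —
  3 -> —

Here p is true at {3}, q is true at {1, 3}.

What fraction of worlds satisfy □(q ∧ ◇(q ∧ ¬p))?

2/3

1: successors {3}; q ∧ ◇(q ∧ ¬p) there: 3:F. ✗
2: no successors, so □(q ∧ ◇(q ∧ ¬p)) holds vacuously. ✓
3: no successors, so □(q ∧ ◇(q ∧ ¬p)) holds vacuously. ✓
That's 2 of 3 worlds, so 2/3.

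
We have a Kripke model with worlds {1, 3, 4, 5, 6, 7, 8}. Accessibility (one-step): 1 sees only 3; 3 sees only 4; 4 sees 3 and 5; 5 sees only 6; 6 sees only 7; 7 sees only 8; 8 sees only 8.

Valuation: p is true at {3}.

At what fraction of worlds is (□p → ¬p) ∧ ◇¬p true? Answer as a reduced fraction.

6/7

1: □p → ¬p is T, ◇¬p is F. ✗
3: □p → ¬p is T, ◇¬p is T. ✓
4: □p → ¬p is T, ◇¬p is T. ✓
5: □p → ¬p is T, ◇¬p is T. ✓
6: □p → ¬p is T, ◇¬p is T. ✓
7: □p → ¬p is T, ◇¬p is T. ✓
8: □p → ¬p is T, ◇¬p is T. ✓
That's 6 of 7 worlds, so 6/7.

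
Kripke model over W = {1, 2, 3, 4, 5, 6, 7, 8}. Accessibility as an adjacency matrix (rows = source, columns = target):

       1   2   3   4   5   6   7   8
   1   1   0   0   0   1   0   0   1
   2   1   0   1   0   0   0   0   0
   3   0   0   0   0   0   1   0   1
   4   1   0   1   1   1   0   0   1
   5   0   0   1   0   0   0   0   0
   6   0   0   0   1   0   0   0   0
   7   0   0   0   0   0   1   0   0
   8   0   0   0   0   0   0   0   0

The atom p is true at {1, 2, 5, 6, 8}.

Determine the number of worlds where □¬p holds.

3

1: successors {1, 5, 8}; ¬p there: 1:F, 5:F, 8:F. ✗
2: successors {1, 3}; ¬p there: 1:F, 3:T. ✗
3: successors {6, 8}; ¬p there: 6:F, 8:F. ✗
4: successors {1, 3, 4, 5, 8}; ¬p there: 1:F, 3:T, 4:T, 5:F, 8:F. ✗
5: successors {3}; ¬p there: 3:T. ✓
6: successors {4}; ¬p there: 4:T. ✓
7: successors {6}; ¬p there: 6:F. ✗
8: no successors, so □¬p holds vacuously. ✓
Satisfying worlds: {5, 6, 8}.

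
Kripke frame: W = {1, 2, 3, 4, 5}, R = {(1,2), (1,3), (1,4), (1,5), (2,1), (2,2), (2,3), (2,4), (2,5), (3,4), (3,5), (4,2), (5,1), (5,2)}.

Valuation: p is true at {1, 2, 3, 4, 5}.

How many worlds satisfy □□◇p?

5

1: successors {2, 3, 4, 5}; □◇p there: 2:T, 3:T, 4:T, 5:T. ✓
2: successors {1, 2, 3, 4, 5}; □◇p there: 1:T, 2:T, 3:T, 4:T, 5:T. ✓
3: successors {4, 5}; □◇p there: 4:T, 5:T. ✓
4: successors {2}; □◇p there: 2:T. ✓
5: successors {1, 2}; □◇p there: 1:T, 2:T. ✓
Satisfying worlds: {1, 2, 3, 4, 5}.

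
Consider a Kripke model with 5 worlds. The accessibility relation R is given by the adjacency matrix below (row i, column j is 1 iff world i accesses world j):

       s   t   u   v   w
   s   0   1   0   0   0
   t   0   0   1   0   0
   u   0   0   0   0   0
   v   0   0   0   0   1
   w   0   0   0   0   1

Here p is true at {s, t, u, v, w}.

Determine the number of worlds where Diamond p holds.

s: successors {t}; p there: t:T. ✓
t: successors {u}; p there: u:T. ✓
u: no successors, so Diamond p fails. ✗
v: successors {w}; p there: w:T. ✓
w: successors {w}; p there: w:T. ✓
Satisfying worlds: {s, t, v, w}.

4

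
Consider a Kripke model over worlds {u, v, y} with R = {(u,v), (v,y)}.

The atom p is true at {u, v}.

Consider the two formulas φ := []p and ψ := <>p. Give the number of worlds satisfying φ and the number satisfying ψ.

2 and 1

For []p:
u: successors {v}; p there: v:T. ✓
v: successors {y}; p there: y:F. ✗
y: no successors, so []p holds vacuously. ✓
— 2 worlds.
For <>p:
u: successors {v}; p there: v:T. ✓
v: successors {y}; p there: y:F. ✗
y: no successors, so <>p fails. ✗
— 1 world.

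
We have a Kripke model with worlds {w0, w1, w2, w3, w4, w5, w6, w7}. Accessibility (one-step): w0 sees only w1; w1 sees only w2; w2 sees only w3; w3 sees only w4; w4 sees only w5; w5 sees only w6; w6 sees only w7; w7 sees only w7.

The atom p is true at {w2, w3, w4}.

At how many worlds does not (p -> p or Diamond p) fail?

w0: p -> p or Diamond p is T. ✗
w1: p -> p or Diamond p is T. ✗
w2: p -> p or Diamond p is T. ✗
w3: p -> p or Diamond p is T. ✗
w4: p -> p or Diamond p is T. ✗
w5: p -> p or Diamond p is T. ✗
w6: p -> p or Diamond p is T. ✗
w7: p -> p or Diamond p is T. ✗
Satisfying worlds: ∅.
So not (p -> p or Diamond p) fails at the other 8 worlds.

8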